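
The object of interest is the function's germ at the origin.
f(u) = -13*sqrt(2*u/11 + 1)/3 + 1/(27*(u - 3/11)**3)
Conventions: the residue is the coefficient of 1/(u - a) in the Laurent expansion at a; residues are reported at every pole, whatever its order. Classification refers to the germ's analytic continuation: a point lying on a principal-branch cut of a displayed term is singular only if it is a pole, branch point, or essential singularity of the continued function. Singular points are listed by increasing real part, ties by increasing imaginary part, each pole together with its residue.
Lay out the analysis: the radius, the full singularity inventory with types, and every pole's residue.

Denominator factor (u - 3/11)^3: pole of order 3 at 3/11, modulus 3/11.
Branch term (-13/3)*sqrt(1 - u/(-11/2)): its argument vanishes at u = -11/2, a square-root branch point, modulus 11/2.
The radius of convergence is the smallest modulus among the singular points: 3/11.
The branch term is analytic at 3/11 and contributes nothing to the residue; only the rational part matters.
At the order-3 pole 3/11 set g(u) = (u - (3/11))^3*(rational part) = 1/27.
Order-3 pole: residue = g''(a)/2; g''(3/11) = 0, so the residue is 0.
List the singular points by increasing real part (a conjugate pair: the negative imaginary part first).

Radius of convergence at 0: 3/11.
At -11/2: an algebraic (square-root) branch point.
At 3/11: a pole of order 3; residue 0.


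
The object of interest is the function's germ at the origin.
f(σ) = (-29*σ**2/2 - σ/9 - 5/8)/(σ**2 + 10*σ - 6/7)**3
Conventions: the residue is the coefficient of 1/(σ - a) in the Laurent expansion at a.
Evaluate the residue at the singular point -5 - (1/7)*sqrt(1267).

The residue is (838229/2277020544)*sqrt(1267).

The factor σ**2 + 10*σ - 6/7 splits as (σ - a)(σ - a') with a = -5 - (1/7)*sqrt(1267), a' = -5 + (1/7)*sqrt(1267). At the order-3 pole a set g(σ) = (σ - a)^3*f(σ) = [-29*σ**2/2 - σ/9 - 5/8] / (σ - a')^3.
Order-3 pole: residue = g''(a)/2; g''(-5 - (1/7)*sqrt(1267)) = (838229/1138510272)*sqrt(1267), so the residue is (838229/2277020544)*sqrt(1267).


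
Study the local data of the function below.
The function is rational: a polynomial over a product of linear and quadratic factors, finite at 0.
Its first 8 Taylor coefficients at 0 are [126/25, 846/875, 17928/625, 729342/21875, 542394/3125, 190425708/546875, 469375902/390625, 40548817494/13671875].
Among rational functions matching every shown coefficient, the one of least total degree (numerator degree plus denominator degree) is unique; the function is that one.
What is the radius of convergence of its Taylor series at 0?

No rational of total degree below 5 reproduces all 8 coefficients; solving the [1/4] Pade equations on them gives f(v) = (-39*v/35 - 7/10)/((v + 5/6)**2*(v**2 + v/5 - 1/5)), whose expansion matches every shown term.
Denominator factor (v**2 + v/5 - 1/5): discriminant 21/25, real irrational roots -1/10 + (1/10)*sqrt(21) and -1/10 - (1/10)*sqrt(21); poles of order 1, moduli -1/10 + (1/10)*sqrt(21) and 1/10 + (1/10)*sqrt(21).
Denominator factor (v + 5/6)^2: pole of order 2 at -5/6, modulus 5/6.
The radius of convergence is the smallest modulus among the singular points: -1/10 + (1/10)*sqrt(21).

The radius of convergence is -1/10 + (1/10)*sqrt(21).


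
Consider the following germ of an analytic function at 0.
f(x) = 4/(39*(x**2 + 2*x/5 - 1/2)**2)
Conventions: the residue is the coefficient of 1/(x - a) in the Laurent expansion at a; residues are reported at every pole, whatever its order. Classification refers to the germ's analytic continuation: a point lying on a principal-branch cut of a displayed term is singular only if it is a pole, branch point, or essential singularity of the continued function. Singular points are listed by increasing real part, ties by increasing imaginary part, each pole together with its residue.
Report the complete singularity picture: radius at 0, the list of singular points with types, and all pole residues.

Denominator factor (x**2 + 2*x/5 - 1/2)^2: discriminant 54/25, real irrational roots -1/5 + (3/10)*sqrt(6) and -1/5 - (3/10)*sqrt(6); poles of order 2, moduli -1/5 + (3/10)*sqrt(6) and 1/5 + (3/10)*sqrt(6).
The radius of convergence is the smallest modulus among the singular points: -1/5 + (3/10)*sqrt(6).
The factor x**2 + 2*x/5 - 1/2 splits as (x - a)(x - a') with a = -1/5 - (3/10)*sqrt(6), a' = -1/5 + (3/10)*sqrt(6). At the order-2 pole a set g(x) = (x - a)^2*f(x) = [4/39] / (x - a')^2.
Order-2 pole: residue = g'(a); g'(-1/5 - (3/10)*sqrt(6)) = (250/9477)*sqrt(6), so the residue is (250/9477)*sqrt(6).
The factor x**2 + 2*x/5 - 1/2 splits as (x - a)(x - a') with a = -1/5 + (3/10)*sqrt(6), a' = -1/5 - (3/10)*sqrt(6). At the order-2 pole a set g(x) = (x - a)^2*f(x) = [4/39] / (x - a')^2.
Order-2 pole: residue = g'(a); g'(-1/5 + (3/10)*sqrt(6)) = -(250/9477)*sqrt(6), so the residue is -(250/9477)*sqrt(6).
List the singular points by increasing real part (a conjugate pair: the negative imaginary part first).

Radius of convergence at 0: -1/5 + (3/10)*sqrt(6).
At -1/5 - (3/10)*sqrt(6): a pole of order 2; residue (250/9477)*sqrt(6).
At -1/5 + (3/10)*sqrt(6): a pole of order 2; residue -(250/9477)*sqrt(6).


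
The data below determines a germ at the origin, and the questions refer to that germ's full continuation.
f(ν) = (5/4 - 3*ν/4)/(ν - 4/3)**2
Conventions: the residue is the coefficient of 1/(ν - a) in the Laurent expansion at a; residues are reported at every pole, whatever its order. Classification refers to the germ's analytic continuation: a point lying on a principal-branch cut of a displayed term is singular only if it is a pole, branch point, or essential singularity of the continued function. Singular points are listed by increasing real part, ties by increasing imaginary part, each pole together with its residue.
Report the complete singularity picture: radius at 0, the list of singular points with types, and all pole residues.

Radius of convergence at 0: 4/3.
At 4/3: a pole of order 2; residue -3/4.

Denominator factor (ν - 4/3)^2: pole of order 2 at 4/3, modulus 4/3.
The radius of convergence is the smallest modulus among the singular points: 4/3.
At the order-2 pole 4/3 set g(ν) = (ν - (4/3))^2*f(ν) = 5/4 - 3*ν/4.
Order-2 pole: residue = g'(a); g'(4/3) = -3/4, so the residue is -3/4.


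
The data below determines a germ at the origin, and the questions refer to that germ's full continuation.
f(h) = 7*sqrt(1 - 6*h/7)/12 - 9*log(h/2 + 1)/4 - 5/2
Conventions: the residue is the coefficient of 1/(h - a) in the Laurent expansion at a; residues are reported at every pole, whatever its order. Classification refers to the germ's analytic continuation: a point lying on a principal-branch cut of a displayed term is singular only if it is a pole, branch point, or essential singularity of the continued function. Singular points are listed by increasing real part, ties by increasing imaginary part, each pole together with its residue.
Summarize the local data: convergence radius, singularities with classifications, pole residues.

Branch term (7/12)*sqrt(1 - h/(7/6)): its argument vanishes at h = 7/6, a square-root branch point, modulus 7/6.
Branch term (-9/4)*log(1 - h/(-2)): its argument vanishes at h = -2, a logarithmic branch point, modulus 2.
The radius of convergence is the smallest modulus among the singular points: 7/6.
List the singular points by increasing real part (a conjugate pair: the negative imaginary part first).

Radius of convergence at 0: 7/6.
At -2: a logarithmic branch point.
At 7/6: an algebraic (square-root) branch point.


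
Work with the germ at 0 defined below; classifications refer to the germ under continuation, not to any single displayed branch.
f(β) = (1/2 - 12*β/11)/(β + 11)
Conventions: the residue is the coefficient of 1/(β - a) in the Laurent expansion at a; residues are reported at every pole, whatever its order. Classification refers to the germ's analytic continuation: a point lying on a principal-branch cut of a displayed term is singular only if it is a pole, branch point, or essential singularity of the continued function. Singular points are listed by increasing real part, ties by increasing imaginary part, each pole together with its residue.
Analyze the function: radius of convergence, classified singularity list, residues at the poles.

Denominator factor (β + 11): pole of order 1 at -11, modulus 11.
The radius of convergence is the smallest modulus among the singular points: 11.
At the order-1 pole -11 set g(β) = (β - (-11))*f(β) = 1/2 - 12*β/11.
Simple pole: residue = g(a) at a = -11, which is 25/2.

Radius of convergence at 0: 11.
At -11: a pole of order 1; residue 25/2.


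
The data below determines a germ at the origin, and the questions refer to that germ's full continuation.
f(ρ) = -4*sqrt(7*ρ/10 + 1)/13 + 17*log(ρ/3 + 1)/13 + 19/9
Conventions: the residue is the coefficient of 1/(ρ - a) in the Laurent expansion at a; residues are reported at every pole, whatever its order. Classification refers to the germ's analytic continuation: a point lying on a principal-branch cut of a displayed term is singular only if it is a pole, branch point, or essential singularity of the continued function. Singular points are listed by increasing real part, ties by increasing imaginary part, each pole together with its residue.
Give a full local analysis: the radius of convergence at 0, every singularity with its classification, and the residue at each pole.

Branch term (-4/13)*sqrt(1 - ρ/(-10/7)): its argument vanishes at ρ = -10/7, a square-root branch point, modulus 10/7.
Branch term (17/13)*log(1 - ρ/(-3)): its argument vanishes at ρ = -3, a logarithmic branch point, modulus 3.
The radius of convergence is the smallest modulus among the singular points: 10/7.
List the singular points by increasing real part (a conjugate pair: the negative imaginary part first).

Radius of convergence at 0: 10/7.
At -3: a logarithmic branch point.
At -10/7: an algebraic (square-root) branch point.


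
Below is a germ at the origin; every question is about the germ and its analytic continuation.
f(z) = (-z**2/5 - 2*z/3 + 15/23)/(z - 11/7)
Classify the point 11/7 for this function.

The denominator factor z - 11/7 vanishes at 11/7 and appears to the power 1; the numerator there equals -15034/16905, nonzero, and no other factor vanishes.
Hence a pole whose order is the multiplicity, 1.

The point is a pole of order 1.


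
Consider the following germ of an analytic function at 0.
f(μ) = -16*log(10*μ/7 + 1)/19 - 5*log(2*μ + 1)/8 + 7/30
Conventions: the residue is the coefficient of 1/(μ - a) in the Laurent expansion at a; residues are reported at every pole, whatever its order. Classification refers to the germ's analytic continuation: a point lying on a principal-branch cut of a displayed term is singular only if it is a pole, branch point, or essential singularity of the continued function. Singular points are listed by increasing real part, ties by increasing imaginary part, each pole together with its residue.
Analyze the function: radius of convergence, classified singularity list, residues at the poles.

Branch term (-16/19)*log(1 - μ/(-7/10)): its argument vanishes at μ = -7/10, a logarithmic branch point, modulus 7/10.
Branch term (-5/8)*log(1 - μ/(-1/2)): its argument vanishes at μ = -1/2, a logarithmic branch point, modulus 1/2.
The radius of convergence is the smallest modulus among the singular points: 1/2.
List the singular points by increasing real part (a conjugate pair: the negative imaginary part first).

Radius of convergence at 0: 1/2.
At -7/10: a logarithmic branch point.
At -1/2: a logarithmic branch point.


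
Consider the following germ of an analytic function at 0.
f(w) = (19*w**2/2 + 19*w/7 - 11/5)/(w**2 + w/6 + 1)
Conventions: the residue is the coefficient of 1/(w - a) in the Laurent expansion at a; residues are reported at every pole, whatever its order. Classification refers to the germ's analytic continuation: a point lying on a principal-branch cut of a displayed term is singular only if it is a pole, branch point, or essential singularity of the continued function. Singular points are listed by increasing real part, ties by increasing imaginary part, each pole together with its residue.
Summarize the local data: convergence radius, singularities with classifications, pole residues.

Radius of convergence at 0: 1.
At (-1/12) - ((1/12)*sqrt(143))*i: a pole of order 1; residue (95/168) - ((59443/120120)*sqrt(143))*i.
At (-1/12) + ((1/12)*sqrt(143))*i: a pole of order 1; residue (95/168) + ((59443/120120)*sqrt(143))*i.

Denominator factor (w**2 + w/6 + 1): discriminant -143/36, complex-conjugate roots (-1/12) + ((1/12)*sqrt(143))*i and (-1/12) - ((1/12)*sqrt(143))*i; poles of order 1, moduli 1 and 1.
The radius of convergence is the smallest modulus among the singular points: 1.
The factor w**2 + w/6 + 1 splits as (w - a)(w - a') with a = (-1/12) - ((1/12)*sqrt(143))*i, a' = (-1/12) + ((1/12)*sqrt(143))*i. At the order-1 pole a set g(w) = (w - a)*f(w) = [19*w**2/2 + 19*w/7 - 11/5] / (w - a').
Simple pole: residue = g(a) at a = (-1/12) - ((1/12)*sqrt(143))*i, which is (95/168) - ((59443/120120)*sqrt(143))*i.
The factor w**2 + w/6 + 1 splits as (w - a)(w - a') with a = (-1/12) + ((1/12)*sqrt(143))*i, a' = (-1/12) - ((1/12)*sqrt(143))*i. At the order-1 pole a set g(w) = (w - a)*f(w) = [19*w**2/2 + 19*w/7 - 11/5] / (w - a').
Simple pole: residue = g(a) at a = (-1/12) + ((1/12)*sqrt(143))*i, which is (95/168) + ((59443/120120)*sqrt(143))*i.
List the singular points by increasing real part (a conjugate pair: the negative imaginary part first).


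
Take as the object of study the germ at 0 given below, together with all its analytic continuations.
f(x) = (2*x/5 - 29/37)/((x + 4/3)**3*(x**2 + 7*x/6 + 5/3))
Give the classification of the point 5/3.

Denominator factors: x + 4/3 = 3 at x = 5/3; x**2 + 7*x/6 + 5/3 = 115/18 at x = 5/3 — none vanishes.
So the germ continues analytically to 5/3.

The point is a regular point.


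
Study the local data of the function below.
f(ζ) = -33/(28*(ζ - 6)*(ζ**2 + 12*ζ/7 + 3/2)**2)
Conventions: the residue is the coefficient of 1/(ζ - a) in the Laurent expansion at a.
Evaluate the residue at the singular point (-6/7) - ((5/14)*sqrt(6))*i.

The factor ζ**2 + 12*ζ/7 + 3/2 splits as (ζ - a)(ζ - a') with a = (-6/7) - ((5/14)*sqrt(6))*i, a' = (-6/7) + ((5/14)*sqrt(6))*i. At the order-2 pole a set g(ζ) = (ζ - a)^2*f(ζ) = [-33/(28*(ζ - 6))] / (ζ - a')^2.
Order-2 pole: residue = g'(a); g'((-6/7) - ((5/14)*sqrt(6))*i) = (77/298374) + ((165396/6216125)*sqrt(6))*i, so the residue is (77/298374) + ((165396/6216125)*sqrt(6))*i.

The residue is (77/298374) + ((165396/6216125)*sqrt(6))*i.


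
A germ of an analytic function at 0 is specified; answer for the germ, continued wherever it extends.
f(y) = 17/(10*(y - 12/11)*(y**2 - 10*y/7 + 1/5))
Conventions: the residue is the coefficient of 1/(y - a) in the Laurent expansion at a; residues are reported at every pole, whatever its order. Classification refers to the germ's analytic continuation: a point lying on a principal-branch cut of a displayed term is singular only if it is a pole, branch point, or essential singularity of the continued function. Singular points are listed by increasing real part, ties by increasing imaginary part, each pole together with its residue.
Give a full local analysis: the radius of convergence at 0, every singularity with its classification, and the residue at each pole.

Radius of convergence at 0: 5/7 - (2/35)*sqrt(95).
At 5/7 - (2/35)*sqrt(95): a pole of order 1; residue 14399/2852 - (37961/108376)*sqrt(95).
At 12/11: a pole of order 1; residue -14399/1426.
At 5/7 + (2/35)*sqrt(95): a pole of order 1; residue 14399/2852 + (37961/108376)*sqrt(95).

Denominator factor (y**2 - 10*y/7 + 1/5): discriminant 304/245, real irrational roots 5/7 + (2/35)*sqrt(95) and 5/7 - (2/35)*sqrt(95); poles of order 1, moduli 5/7 + (2/35)*sqrt(95) and 5/7 - (2/35)*sqrt(95).
Denominator factor (y - 12/11): pole of order 1 at 12/11, modulus 12/11.
The radius of convergence is the smallest modulus among the singular points: 5/7 - (2/35)*sqrt(95).
The factor y**2 - 10*y/7 + 1/5 splits as (y - a)(y - a') with a = 5/7 - (2/35)*sqrt(95), a' = 5/7 + (2/35)*sqrt(95). At the order-1 pole a set g(y) = (y - a)*f(y) = [17/(10*(y - 12/11))] / (y - a').
Simple pole: residue = g(a) at a = 5/7 - (2/35)*sqrt(95), which is 14399/2852 - (37961/108376)*sqrt(95).
At the order-1 pole 12/11 set g(y) = (y - (12/11))*f(y) = 17/(10*(y**2 - 10*y/7 + 1/5)).
Simple pole: residue = g(a) at a = 12/11, which is -14399/1426.
The factor y**2 - 10*y/7 + 1/5 splits as (y - a)(y - a') with a = 5/7 + (2/35)*sqrt(95), a' = 5/7 - (2/35)*sqrt(95). At the order-1 pole a set g(y) = (y - a)*f(y) = [17/(10*(y - 12/11))] / (y - a').
Simple pole: residue = g(a) at a = 5/7 + (2/35)*sqrt(95), which is 14399/2852 + (37961/108376)*sqrt(95).
List the singular points by increasing real part (a conjugate pair: the negative imaginary part first).


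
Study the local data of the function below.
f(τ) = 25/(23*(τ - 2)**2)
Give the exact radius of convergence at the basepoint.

The radius of convergence is 2.

Denominator factor (τ - 2)^2: pole of order 2 at 2, modulus 2.
The radius of convergence is the smallest modulus among the singular points: 2.


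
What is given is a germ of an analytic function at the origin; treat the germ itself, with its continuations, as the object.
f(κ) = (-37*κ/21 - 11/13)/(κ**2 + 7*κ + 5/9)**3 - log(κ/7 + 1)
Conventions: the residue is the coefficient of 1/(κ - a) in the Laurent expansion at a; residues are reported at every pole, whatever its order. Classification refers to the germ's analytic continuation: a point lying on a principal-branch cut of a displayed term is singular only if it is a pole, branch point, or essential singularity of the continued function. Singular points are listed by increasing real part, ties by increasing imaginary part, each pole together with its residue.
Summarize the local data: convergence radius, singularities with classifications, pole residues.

Radius of convergence at 0: 7/2 - (1/6)*sqrt(421).
At -7: a logarithmic branch point.
At -7/2 - (1/6)*sqrt(421): a pole of order 3; residue -(100845/970039993)*sqrt(421).
At -7/2 + (1/6)*sqrt(421): a pole of order 3; residue (100845/970039993)*sqrt(421).

Denominator factor (κ**2 + 7*κ + 5/9)^3: discriminant 421/9, real irrational roots -7/2 + (1/6)*sqrt(421) and -7/2 - (1/6)*sqrt(421); poles of order 3, moduli 7/2 - (1/6)*sqrt(421) and 7/2 + (1/6)*sqrt(421).
Branch term (-1)*log(1 - κ/(-7)): its argument vanishes at κ = -7, a logarithmic branch point, modulus 7.
The radius of convergence is the smallest modulus among the singular points: 7/2 - (1/6)*sqrt(421).
The branch term is analytic at -7/2 - (1/6)*sqrt(421) and contributes nothing to the residue; only the rational part matters.
The factor κ**2 + 7*κ + 5/9 splits as (κ - a)(κ - a') with a = -7/2 - (1/6)*sqrt(421), a' = -7/2 + (1/6)*sqrt(421). At the order-3 pole a set g(κ) = (κ - a)^3*(rational part) = [-37*κ/21 - 11/13] / (κ - a')^3.
Order-3 pole: residue = g''(a)/2; g''(-7/2 - (1/6)*sqrt(421)) = -(201690/970039993)*sqrt(421), so the residue is -(100845/970039993)*sqrt(421).
The branch term is analytic at -7/2 + (1/6)*sqrt(421) and contributes nothing to the residue; only the rational part matters.
The factor κ**2 + 7*κ + 5/9 splits as (κ - a)(κ - a') with a = -7/2 + (1/6)*sqrt(421), a' = -7/2 - (1/6)*sqrt(421). At the order-3 pole a set g(κ) = (κ - a)^3*(rational part) = [-37*κ/21 - 11/13] / (κ - a')^3.
Order-3 pole: residue = g''(a)/2; g''(-7/2 + (1/6)*sqrt(421)) = (201690/970039993)*sqrt(421), so the residue is (100845/970039993)*sqrt(421).
List the singular points by increasing real part (a conjugate pair: the negative imaginary part first).


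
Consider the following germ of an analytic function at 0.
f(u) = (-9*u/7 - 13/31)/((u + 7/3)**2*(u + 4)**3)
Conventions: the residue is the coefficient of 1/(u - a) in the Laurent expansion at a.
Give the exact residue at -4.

The residue is 34749/27125.

At the order-3 pole -4 set g(u) = (u - (-4))^3*f(u) = (-9*u/7 - 13/31)/(u + 7/3)**2.
Order-3 pole: residue = g''(a)/2; g''(-4) = 69498/27125, so the residue is 34749/27125.


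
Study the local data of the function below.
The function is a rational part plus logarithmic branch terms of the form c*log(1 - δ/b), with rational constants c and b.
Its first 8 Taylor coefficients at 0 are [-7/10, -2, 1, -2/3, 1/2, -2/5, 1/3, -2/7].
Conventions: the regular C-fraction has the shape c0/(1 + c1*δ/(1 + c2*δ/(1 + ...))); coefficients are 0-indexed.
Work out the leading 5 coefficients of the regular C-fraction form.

Taylor coefficients (read off): a_0 = -7/10, a_1 = -2, a_2 = 1, a_3 = -2/3, a_4 = 1/2.
c0 = a_0 = -7/10. Peel one level at a time: if S = 1 + c*δ/S' with S'(0) = 1, then c is the δ-coefficient of S and S' = c*δ/(S - 1).
S_1 = c0/f = 1 + (-20/7)*δ + (470/49)*δ^2 + ...; c1 = -20/7.
S_2 = c1*δ/(S_1 - 1) = 1 + (47/14)*δ + (-1/12)*δ^2 + ...; c2 = 47/14.
S_3 = c2*δ/(S_2 - 1) = 1 + (7/282)*δ + (-469/39762)*δ^2 + ...; c3 = 7/282.
S_4 = c3*δ/(S_3 - 1) = 1 + (67/141)*δ + ...; c4 = 67/141.

The regular C-fraction coefficients are [-7/10, -20/7, 47/14, 7/282, 67/141].


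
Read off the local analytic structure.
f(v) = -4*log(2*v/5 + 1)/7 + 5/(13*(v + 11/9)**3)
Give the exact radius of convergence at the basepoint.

The radius of convergence is 11/9.

Denominator factor (v + 11/9)^3: pole of order 3 at -11/9, modulus 11/9.
Branch term (-4/7)*log(1 - v/(-5/2)): its argument vanishes at v = -5/2, a logarithmic branch point, modulus 5/2.
The radius of convergence is the smallest modulus among the singular points: 11/9.


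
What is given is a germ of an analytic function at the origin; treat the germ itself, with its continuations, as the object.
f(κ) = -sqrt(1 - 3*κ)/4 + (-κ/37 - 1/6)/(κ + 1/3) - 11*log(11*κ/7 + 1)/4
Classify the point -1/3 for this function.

The denominator factor κ + 1/3 vanishes at -1/3 and appears to the power 1; the numerator there equals -35/222, nonzero, and no other factor vanishes.
The branch terms are analytic at this point.
Hence a pole whose order is the multiplicity, 1.

The point is a pole of order 1.


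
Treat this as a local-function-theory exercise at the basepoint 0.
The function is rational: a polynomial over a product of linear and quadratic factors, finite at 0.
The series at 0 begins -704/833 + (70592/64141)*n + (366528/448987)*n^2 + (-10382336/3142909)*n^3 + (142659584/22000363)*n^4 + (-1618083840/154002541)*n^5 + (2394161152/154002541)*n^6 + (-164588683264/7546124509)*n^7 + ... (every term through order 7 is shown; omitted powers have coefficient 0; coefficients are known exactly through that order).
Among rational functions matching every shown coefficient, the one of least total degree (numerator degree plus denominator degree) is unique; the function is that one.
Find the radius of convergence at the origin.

The radius of convergence is 7/8.

No rational of total degree below 4 reproduces all 8 coefficients; solving the [2/2] Pade equations on them gives f(n) = (29*n**2/17 - 7*n/11 - 11/17)/(n + 7/8)**2, whose expansion matches every shown term.
Denominator factor (n + 7/8)^2: pole of order 2 at -7/8, modulus 7/8.
The radius of convergence is the smallest modulus among the singular points: 7/8.


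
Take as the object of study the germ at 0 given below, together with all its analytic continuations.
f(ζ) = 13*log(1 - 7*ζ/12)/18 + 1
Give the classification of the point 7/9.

The point is a regular point.

There is no denominator, hence no pole anywhere.
Branch term log(1 - ζ/(12/7)): argument at 7/9 is 59/108, nonzero, so 7/9 is not its branch point (a point on a principal cut is still regular for the continued germ).
So the germ continues analytically to 7/9.


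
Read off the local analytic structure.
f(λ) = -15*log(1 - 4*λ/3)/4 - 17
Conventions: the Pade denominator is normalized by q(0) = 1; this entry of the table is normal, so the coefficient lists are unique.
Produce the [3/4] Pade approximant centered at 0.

The Pade approximant has numerator coefficients [-17, 37421/861, -9498/287, 90304/12915]; denominator coefficients [1, -1948/861, 424/287, -9536/38745, -64/23247].

Taylor coefficients needed (expand at 0): a_0 = -17, a_1 = 5, a_2 = 10/3, a_3 = 80/27, a_4 = 80/27, a_5 = 256/81, a_6 = 2560/729, a_7 = 20480/5103.
Write the denominator as Q(λ) = 1 + q1*λ + q2*λ^2 + q3*λ^3 + q4*λ^4. Requiring Q*f - P = O(λ^8) with deg P <= 3 kills the coefficients of λ^4..λ^7 in Q*f:
  λ^4: a_4 + q1*a_3 + q2*a_2 + q3*a_1 + q4*a_0 = 0, i.e. 80/27 + (80/27)*q1 + (10/3)*q2 + (5)*q3 + (-17)*q4 = 0.
  λ^5: a_5 + q1*a_4 + q2*a_3 + q3*a_2 + q4*a_1 = 0, i.e. 256/81 + (80/27)*q1 + (80/27)*q2 + (10/3)*q3 + (5)*q4 = 0.
  λ^6: a_6 + q1*a_5 + q2*a_4 + q3*a_3 + q4*a_2 = 0, i.e. 2560/729 + (256/81)*q1 + (80/27)*q2 + (80/27)*q3 + (10/3)*q4 = 0.
  λ^7: a_7 + q1*a_6 + q2*a_5 + q3*a_4 + q4*a_3 = 0, i.e. 20480/5103 + (2560/729)*q1 + (256/81)*q2 + (80/27)*q3 + (80/27)*q4 = 0.
Solving this linear system: q1 = -1948/861, q2 = 424/287, q3 = -9536/38745, q4 = -64/23247.
The numerator is Q*f truncated at degree 3: P0 = a_0 = -17; P1 = a_1 + q1*a_0 = 37421/861; P2 = a_2 + q1*a_1 + q2*a_0 = -9498/287; P3 = a_3 + q1*a_2 + q2*a_1 + q3*a_0 = 90304/12915.


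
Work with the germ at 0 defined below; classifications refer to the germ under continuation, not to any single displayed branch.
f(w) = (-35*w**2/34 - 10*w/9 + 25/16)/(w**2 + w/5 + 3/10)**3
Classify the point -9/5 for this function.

Denominator factors: w**2 + w/5 + 3/10 = 159/50 at w = -9/5 — none vanishes.
So the germ continues analytically to -9/5.

The point is a regular point.


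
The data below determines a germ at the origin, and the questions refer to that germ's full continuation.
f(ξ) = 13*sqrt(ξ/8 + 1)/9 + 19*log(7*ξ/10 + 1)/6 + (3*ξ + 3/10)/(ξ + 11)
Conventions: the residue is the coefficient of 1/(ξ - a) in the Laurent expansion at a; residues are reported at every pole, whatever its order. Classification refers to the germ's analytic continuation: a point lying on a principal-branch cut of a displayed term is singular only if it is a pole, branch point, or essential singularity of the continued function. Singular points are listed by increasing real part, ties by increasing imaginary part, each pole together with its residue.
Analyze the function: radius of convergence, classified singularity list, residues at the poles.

Denominator factor (ξ + 11): pole of order 1 at -11, modulus 11.
Branch term (19/6)*log(1 - ξ/(-10/7)): its argument vanishes at ξ = -10/7, a logarithmic branch point, modulus 10/7.
Branch term (13/9)*sqrt(1 - ξ/(-8)): its argument vanishes at ξ = -8, a square-root branch point, modulus 8.
The radius of convergence is the smallest modulus among the singular points: 10/7.
The branch terms are analytic at -11 and contribute nothing to the residue; only the rational part matters.
At the order-1 pole -11 set g(ξ) = (ξ - (-11))*(rational part) = 3*ξ + 3/10.
Simple pole: residue = g(a) at a = -11, which is -327/10.
List the singular points by increasing real part (a conjugate pair: the negative imaginary part first).

Radius of convergence at 0: 10/7.
At -11: a pole of order 1; residue -327/10.
At -8: an algebraic (square-root) branch point.
At -10/7: a logarithmic branch point.


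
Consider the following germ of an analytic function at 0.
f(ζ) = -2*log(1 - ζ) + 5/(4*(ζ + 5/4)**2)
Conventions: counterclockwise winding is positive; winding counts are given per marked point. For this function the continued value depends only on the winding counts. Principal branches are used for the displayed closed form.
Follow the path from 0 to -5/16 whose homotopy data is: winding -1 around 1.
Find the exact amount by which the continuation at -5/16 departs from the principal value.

Continued minus principal equals (4)*pi*i.

The rational part is single-valued and drops out of the difference; each branch term changes only by its own monodromy.
(-2)*log(1 - ζ/(1)): each positive loop around 1 adds 2*pi*i to the log, so winding -1 contributes (-2)*(-1)*2*pi*i = (4)*pi*i.
Summing the contributions at ζ = -5/16 gives (4)*pi*i.


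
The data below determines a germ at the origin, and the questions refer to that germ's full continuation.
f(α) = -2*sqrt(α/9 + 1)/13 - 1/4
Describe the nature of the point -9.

The point is an algebraic (square-root) branch point.

The term (-2/13)*sqrt(1 - α/(-9)) has argument 1 - -9/(-9) = 0 at -9: a square-root (algebraic, two-sheeted) branch point; the remaining terms are analytic or single-valued there.


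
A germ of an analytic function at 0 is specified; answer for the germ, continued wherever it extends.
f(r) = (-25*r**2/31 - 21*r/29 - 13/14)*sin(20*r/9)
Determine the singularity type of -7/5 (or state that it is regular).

There is no denominator, hence no pole anywhere.
The factor sin(20*r/9) is entire.
So the germ continues analytically to -7/5.

The point is a regular point.


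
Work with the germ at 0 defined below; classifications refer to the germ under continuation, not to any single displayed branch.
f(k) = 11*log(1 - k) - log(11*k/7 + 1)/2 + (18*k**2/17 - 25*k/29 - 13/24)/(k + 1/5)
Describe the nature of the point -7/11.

The term (-1/2)*log(1 - k/(-7/11)) has argument 1 - -7/11/(-7/11) = 0 at -7/11: a logarithmic (infinitely-sheeted) branch point; the remaining terms are analytic or single-valued there.

The point is a logarithmic branch point.


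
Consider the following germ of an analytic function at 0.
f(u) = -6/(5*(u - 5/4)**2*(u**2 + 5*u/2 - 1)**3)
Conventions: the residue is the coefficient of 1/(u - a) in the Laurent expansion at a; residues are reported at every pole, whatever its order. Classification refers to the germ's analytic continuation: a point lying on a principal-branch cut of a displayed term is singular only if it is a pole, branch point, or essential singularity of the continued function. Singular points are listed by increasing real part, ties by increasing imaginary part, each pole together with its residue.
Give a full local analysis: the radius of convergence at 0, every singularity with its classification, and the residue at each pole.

Denominator factor (u - 5/4)^2: pole of order 2 at 5/4, modulus 5/4.
Denominator factor (u**2 + 5*u/2 - 1)^3: discriminant 41/4, real irrational roots -5/4 + (1/4)*sqrt(41) and -5/4 - (1/4)*sqrt(41); poles of order 3, moduli -5/4 + (1/4)*sqrt(41) and 5/4 + (1/4)*sqrt(41).
The radius of convergence is the smallest modulus among the singular points: -5/4 + (1/4)*sqrt(41).
The factor u**2 + 5*u/2 - 1 splits as (u - a)(u - a') with a = -5/4 - (1/4)*sqrt(41), a' = -5/4 + (1/4)*sqrt(41). At the order-3 pole a set g(u) = (u - a)^3*f(u) = [-6/(5*(u - 5/4)**2)] / (u - a')^3.
Order-3 pole: residue = g''(a)/2; g''(-5/4 - (1/4)*sqrt(41)) = -1179648/12117361 + (13389778944/835140637481)*sqrt(41), so the residue is -589824/12117361 + (6694889472/835140637481)*sqrt(41).
The factor u**2 + 5*u/2 - 1 splits as (u - a)(u - a') with a = -5/4 + (1/4)*sqrt(41), a' = -5/4 - (1/4)*sqrt(41). At the order-3 pole a set g(u) = (u - a)^3*f(u) = [-6/(5*(u - 5/4)**2)] / (u - a')^3.
Order-3 pole: residue = g''(a)/2; g''(-5/4 + (1/4)*sqrt(41)) = -1179648/12117361 - (13389778944/835140637481)*sqrt(41), so the residue is -589824/12117361 - (6694889472/835140637481)*sqrt(41).
At the order-2 pole 5/4 set g(u) = (u - (5/4))^2*f(u) = -6/(5*(u**2 + 5*u/2 - 1)**3).
Order-2 pole: residue = g'(a); g'(5/4) = 1179648/12117361, so the residue is 1179648/12117361.
List the singular points by increasing real part (a conjugate pair: the negative imaginary part first).

Radius of convergence at 0: -5/4 + (1/4)*sqrt(41).
At -5/4 - (1/4)*sqrt(41): a pole of order 3; residue -589824/12117361 + (6694889472/835140637481)*sqrt(41).
At -5/4 + (1/4)*sqrt(41): a pole of order 3; residue -589824/12117361 - (6694889472/835140637481)*sqrt(41).
At 5/4: a pole of order 2; residue 1179648/12117361.


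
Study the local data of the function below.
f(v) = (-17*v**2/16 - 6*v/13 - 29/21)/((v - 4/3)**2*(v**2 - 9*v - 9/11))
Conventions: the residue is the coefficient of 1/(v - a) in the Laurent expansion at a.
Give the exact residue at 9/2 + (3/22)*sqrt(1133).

The factor v**2 - 9*v - 9/11 splits as (v - a)(v - a') with a = 9/2 + (3/22)*sqrt(1133), a' = 9/2 - (3/22)*sqrt(1133). At the order-1 pole a set g(v) = (v - a)*f(v) = [(-17*v**2/16 - 6*v/13 - 29/21)/(v - 4/3)**2] / (v - a').
Simple pole: residue = g(a) at a = 9/2 + (3/22)*sqrt(1133), which is -20995623/434852236 - (49444817/13781470864)*sqrt(1133).

The residue is -20995623/434852236 - (49444817/13781470864)*sqrt(1133).


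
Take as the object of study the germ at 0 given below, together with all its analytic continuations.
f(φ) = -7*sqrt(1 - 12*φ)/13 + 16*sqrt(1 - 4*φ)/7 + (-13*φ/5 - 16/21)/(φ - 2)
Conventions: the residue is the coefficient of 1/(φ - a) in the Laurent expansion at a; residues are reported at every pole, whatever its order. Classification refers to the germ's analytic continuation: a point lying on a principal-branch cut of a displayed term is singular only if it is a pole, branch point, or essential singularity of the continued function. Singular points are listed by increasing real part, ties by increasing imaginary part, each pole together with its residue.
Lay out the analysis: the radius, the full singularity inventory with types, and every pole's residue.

Radius of convergence at 0: 1/12.
At 1/12: an algebraic (square-root) branch point.
At 1/4: an algebraic (square-root) branch point.
At 2: a pole of order 1; residue -626/105.

Denominator factor (φ - 2): pole of order 1 at 2, modulus 2.
Branch term (16/7)*sqrt(1 - φ/(1/4)): its argument vanishes at φ = 1/4, a square-root branch point, modulus 1/4.
Branch term (-7/13)*sqrt(1 - φ/(1/12)): its argument vanishes at φ = 1/12, a square-root branch point, modulus 1/12.
The radius of convergence is the smallest modulus among the singular points: 1/12.
The branch terms are analytic at 2 and contribute nothing to the residue; only the rational part matters.
At the order-1 pole 2 set g(φ) = (φ - (2))*(rational part) = -13*φ/5 - 16/21.
Simple pole: residue = g(a) at a = 2, which is -626/105.
List the singular points by increasing real part (a conjugate pair: the negative imaginary part first).


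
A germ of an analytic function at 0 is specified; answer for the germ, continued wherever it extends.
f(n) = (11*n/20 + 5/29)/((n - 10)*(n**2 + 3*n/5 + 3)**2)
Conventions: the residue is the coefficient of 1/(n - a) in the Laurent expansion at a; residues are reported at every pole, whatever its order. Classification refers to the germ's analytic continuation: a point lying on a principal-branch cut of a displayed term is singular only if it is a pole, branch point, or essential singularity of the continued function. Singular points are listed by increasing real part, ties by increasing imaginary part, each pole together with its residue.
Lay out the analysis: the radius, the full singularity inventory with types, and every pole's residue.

Denominator factor (n**2 + 3*n/5 + 3)^2: discriminant -291/25, complex-conjugate roots (-3/10) + ((1/10)*sqrt(291))*i and (-3/10) - ((1/10)*sqrt(291))*i; poles of order 2, moduli sqrt(3) and sqrt(3).
Denominator factor (n - 10): pole of order 1 at 10, modulus 10.
The radius of convergence is the smallest modulus among the singular points: sqrt(3).
The factor n**2 + 3*n/5 + 3 splits as (n - a)(n - a') with a = (-3/10) - ((1/10)*sqrt(291))*i, a' = (-3/10) + ((1/10)*sqrt(291))*i. At the order-2 pole a set g(n) = (n - a)^2*f(n) = [(11*n/20 + 5/29)/(n - 10)] / (n - a')^2.
Order-2 pole: residue = g'(a); g'((-3/10) - ((1/10)*sqrt(291))*i) = (-329/1378196) - ((5043317/116707015476)*sqrt(291))*i, so the residue is (-329/1378196) - ((5043317/116707015476)*sqrt(291))*i.
The factor n**2 + 3*n/5 + 3 splits as (n - a)(n - a') with a = (-3/10) + ((1/10)*sqrt(291))*i, a' = (-3/10) - ((1/10)*sqrt(291))*i. At the order-2 pole a set g(n) = (n - a)^2*f(n) = [(11*n/20 + 5/29)/(n - 10)] / (n - a')^2.
Order-2 pole: residue = g'(a); g'((-3/10) + ((1/10)*sqrt(291))*i) = (-329/1378196) + ((5043317/116707015476)*sqrt(291))*i, so the residue is (-329/1378196) + ((5043317/116707015476)*sqrt(291))*i.
At the order-1 pole 10 set g(n) = (n - (10))*f(n) = (11*n/20 + 5/29)/(n**2 + 3*n/5 + 3)**2.
Simple pole: residue = g(a) at a = 10, which is 329/689098.
List the singular points by increasing real part (a conjugate pair: the negative imaginary part first).

Radius of convergence at 0: sqrt(3).
At (-3/10) - ((1/10)*sqrt(291))*i: a pole of order 2; residue (-329/1378196) - ((5043317/116707015476)*sqrt(291))*i.
At (-3/10) + ((1/10)*sqrt(291))*i: a pole of order 2; residue (-329/1378196) + ((5043317/116707015476)*sqrt(291))*i.
At 10: a pole of order 1; residue 329/689098.


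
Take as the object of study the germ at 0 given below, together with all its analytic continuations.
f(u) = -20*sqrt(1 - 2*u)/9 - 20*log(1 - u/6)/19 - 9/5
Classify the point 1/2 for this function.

The term (-20/9)*sqrt(1 - u/(1/2)) has argument 1 - 1/2/(1/2) = 0 at 1/2: a square-root (algebraic, two-sheeted) branch point; the remaining terms are analytic or single-valued there.

The point is an algebraic (square-root) branch point.


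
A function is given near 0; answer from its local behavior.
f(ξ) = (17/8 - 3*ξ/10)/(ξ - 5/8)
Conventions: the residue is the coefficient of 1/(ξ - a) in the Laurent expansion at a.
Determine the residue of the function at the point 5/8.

The residue is 31/16.

At the order-1 pole 5/8 set g(ξ) = (ξ - (5/8))*f(ξ) = 17/8 - 3*ξ/10.
Simple pole: residue = g(a) at a = 5/8, which is 31/16.


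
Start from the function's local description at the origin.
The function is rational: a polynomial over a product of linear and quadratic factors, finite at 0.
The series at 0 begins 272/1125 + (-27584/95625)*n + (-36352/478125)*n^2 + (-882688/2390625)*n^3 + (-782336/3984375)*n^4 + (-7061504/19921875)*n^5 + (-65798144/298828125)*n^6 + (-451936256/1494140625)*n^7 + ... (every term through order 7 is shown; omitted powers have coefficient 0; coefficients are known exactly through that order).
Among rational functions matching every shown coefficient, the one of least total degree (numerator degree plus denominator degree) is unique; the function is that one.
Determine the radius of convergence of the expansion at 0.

No rational of total degree below 4 reproduces all 8 coefficients; solving the [1/3] Pade equations on them gives f(n) = (17/36 - 16*n/17)/((n - 5/4)**2*(n + 5/4)), whose expansion matches every shown term.
Denominator factor (n + 5/4): pole of order 1 at -5/4, modulus 5/4.
Denominator factor (n - 5/4)^2: pole of order 2 at 5/4, modulus 5/4.
The radius of convergence is the smallest modulus among the singular points: 5/4.

The radius of convergence is 5/4.


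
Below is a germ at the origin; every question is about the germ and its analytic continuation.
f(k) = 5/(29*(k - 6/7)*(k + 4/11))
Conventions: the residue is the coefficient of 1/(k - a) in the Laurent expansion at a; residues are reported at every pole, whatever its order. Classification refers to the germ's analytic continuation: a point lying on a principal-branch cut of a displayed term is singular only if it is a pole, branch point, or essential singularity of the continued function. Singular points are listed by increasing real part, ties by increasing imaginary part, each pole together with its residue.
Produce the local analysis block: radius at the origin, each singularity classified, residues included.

Denominator factor (k + 4/11): pole of order 1 at -4/11, modulus 4/11.
Denominator factor (k - 6/7): pole of order 1 at 6/7, modulus 6/7.
The radius of convergence is the smallest modulus among the singular points: 4/11.
At the order-1 pole -4/11 set g(k) = (k - (-4/11))*f(k) = 5/(29*(k - 6/7)).
Simple pole: residue = g(a) at a = -4/11, which is -385/2726.
At the order-1 pole 6/7 set g(k) = (k - (6/7))*f(k) = 5/(29*(k + 4/11)).
Simple pole: residue = g(a) at a = 6/7, which is 385/2726.
List the singular points by increasing real part (a conjugate pair: the negative imaginary part first).

Radius of convergence at 0: 4/11.
At -4/11: a pole of order 1; residue -385/2726.
At 6/7: a pole of order 1; residue 385/2726.
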